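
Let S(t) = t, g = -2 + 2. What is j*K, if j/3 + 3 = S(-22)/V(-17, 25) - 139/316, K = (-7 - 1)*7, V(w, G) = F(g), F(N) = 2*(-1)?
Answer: -100338/79 ≈ -1270.1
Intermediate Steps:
g = 0
F(N) = -2
V(w, G) = -2
K = -56 (K = -8*7 = -56)
j = 7167/316 (j = -9 + 3*(-22/(-2) - 139/316) = -9 + 3*(-22*(-1/2) - 139*1/316) = -9 + 3*(11 - 139/316) = -9 + 3*(3337/316) = -9 + 10011/316 = 7167/316 ≈ 22.680)
j*K = (7167/316)*(-56) = -100338/79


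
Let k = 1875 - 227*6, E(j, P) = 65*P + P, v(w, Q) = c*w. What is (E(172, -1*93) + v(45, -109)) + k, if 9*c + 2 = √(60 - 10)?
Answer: -5635 + 25*√2 ≈ -5599.6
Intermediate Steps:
c = -2/9 + 5*√2/9 (c = -2/9 + √(60 - 10)/9 = -2/9 + √50/9 = -2/9 + (5*√2)/9 = -2/9 + 5*√2/9 ≈ 0.56345)
v(w, Q) = w*(-2/9 + 5*√2/9) (v(w, Q) = (-2/9 + 5*√2/9)*w = w*(-2/9 + 5*√2/9))
E(j, P) = 66*P
k = 513 (k = 1875 - 1362 = 513)
(E(172, -1*93) + v(45, -109)) + k = (66*(-1*93) + (⅑)*45*(-2 + 5*√2)) + 513 = (66*(-93) + (-10 + 25*√2)) + 513 = (-6138 + (-10 + 25*√2)) + 513 = (-6148 + 25*√2) + 513 = -5635 + 25*√2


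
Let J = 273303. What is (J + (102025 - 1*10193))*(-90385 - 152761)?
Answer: -88781114710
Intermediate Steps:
(J + (102025 - 1*10193))*(-90385 - 152761) = (273303 + (102025 - 1*10193))*(-90385 - 152761) = (273303 + (102025 - 10193))*(-243146) = (273303 + 91832)*(-243146) = 365135*(-243146) = -88781114710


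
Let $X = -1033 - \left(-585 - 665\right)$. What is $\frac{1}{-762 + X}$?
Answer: $- \frac{1}{545} \approx -0.0018349$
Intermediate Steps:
$X = 217$ ($X = -1033 - \left(-585 - 665\right) = -1033 - -1250 = -1033 + 1250 = 217$)
$\frac{1}{-762 + X} = \frac{1}{-762 + 217} = \frac{1}{-545} = - \frac{1}{545}$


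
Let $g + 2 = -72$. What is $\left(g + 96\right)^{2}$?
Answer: $484$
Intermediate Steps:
$g = -74$ ($g = -2 - 72 = -74$)
$\left(g + 96\right)^{2} = \left(-74 + 96\right)^{2} = 22^{2} = 484$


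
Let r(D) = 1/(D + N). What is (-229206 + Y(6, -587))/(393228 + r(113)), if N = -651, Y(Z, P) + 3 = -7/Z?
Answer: -369945209/634669989 ≈ -0.58289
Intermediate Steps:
Y(Z, P) = -3 - 7/Z
r(D) = 1/(-651 + D) (r(D) = 1/(D - 651) = 1/(-651 + D))
(-229206 + Y(6, -587))/(393228 + r(113)) = (-229206 + (-3 - 7/6))/(393228 + 1/(-651 + 113)) = (-229206 + (-3 - 7*⅙))/(393228 + 1/(-538)) = (-229206 + (-3 - 7/6))/(393228 - 1/538) = (-229206 - 25/6)/(211556663/538) = -1375261/6*538/211556663 = -369945209/634669989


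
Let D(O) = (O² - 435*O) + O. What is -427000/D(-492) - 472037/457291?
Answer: -51289942238/26042265159 ≈ -1.9695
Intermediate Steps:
D(O) = O² - 434*O
-427000/D(-492) - 472037/457291 = -427000*(-1/(492*(-434 - 492))) - 472037/457291 = -427000/((-492*(-926))) - 472037*1/457291 = -427000/455592 - 472037/457291 = -427000*1/455592 - 472037/457291 = -53375/56949 - 472037/457291 = -51289942238/26042265159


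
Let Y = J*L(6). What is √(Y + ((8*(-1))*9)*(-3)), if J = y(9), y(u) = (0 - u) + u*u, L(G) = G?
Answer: 18*√2 ≈ 25.456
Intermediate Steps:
y(u) = u² - u (y(u) = -u + u² = u² - u)
J = 72 (J = 9*(-1 + 9) = 9*8 = 72)
Y = 432 (Y = 72*6 = 432)
√(Y + ((8*(-1))*9)*(-3)) = √(432 + ((8*(-1))*9)*(-3)) = √(432 - 8*9*(-3)) = √(432 - 72*(-3)) = √(432 + 216) = √648 = 18*√2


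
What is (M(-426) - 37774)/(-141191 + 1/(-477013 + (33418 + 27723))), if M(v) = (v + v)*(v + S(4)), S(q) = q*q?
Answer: -129563258112/58717383553 ≈ -2.2066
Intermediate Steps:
S(q) = q²
M(v) = 2*v*(16 + v) (M(v) = (v + v)*(v + 4²) = (2*v)*(v + 16) = (2*v)*(16 + v) = 2*v*(16 + v))
(M(-426) - 37774)/(-141191 + 1/(-477013 + (33418 + 27723))) = (2*(-426)*(16 - 426) - 37774)/(-141191 + 1/(-477013 + (33418 + 27723))) = (2*(-426)*(-410) - 37774)/(-141191 + 1/(-477013 + 61141)) = (349320 - 37774)/(-141191 + 1/(-415872)) = 311546/(-141191 - 1/415872) = 311546/(-58717383553/415872) = 311546*(-415872/58717383553) = -129563258112/58717383553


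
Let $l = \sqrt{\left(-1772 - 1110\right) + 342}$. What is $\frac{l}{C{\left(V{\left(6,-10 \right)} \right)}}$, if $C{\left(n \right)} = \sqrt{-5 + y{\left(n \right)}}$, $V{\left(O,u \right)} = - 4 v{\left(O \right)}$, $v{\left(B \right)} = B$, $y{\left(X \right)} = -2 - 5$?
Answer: $\frac{\sqrt{1905}}{3} \approx 14.549$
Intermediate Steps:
$y{\left(X \right)} = -7$ ($y{\left(X \right)} = -2 - 5 = -7$)
$V{\left(O,u \right)} = - 4 O$
$l = 2 i \sqrt{635}$ ($l = \sqrt{\left(-1772 - 1110\right) + 342} = \sqrt{-2882 + 342} = \sqrt{-2540} = 2 i \sqrt{635} \approx 50.398 i$)
$C{\left(n \right)} = 2 i \sqrt{3}$ ($C{\left(n \right)} = \sqrt{-5 - 7} = \sqrt{-12} = 2 i \sqrt{3}$)
$\frac{l}{C{\left(V{\left(6,-10 \right)} \right)}} = \frac{2 i \sqrt{635}}{2 i \sqrt{3}} = 2 i \sqrt{635} \left(- \frac{i \sqrt{3}}{6}\right) = \frac{\sqrt{1905}}{3}$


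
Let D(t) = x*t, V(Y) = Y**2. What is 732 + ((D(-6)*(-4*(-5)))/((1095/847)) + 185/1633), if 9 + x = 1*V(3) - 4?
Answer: 131535325/119209 ≈ 1103.4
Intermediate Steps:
x = -4 (x = -9 + (1*3**2 - 4) = -9 + (1*9 - 4) = -9 + (9 - 4) = -9 + 5 = -4)
D(t) = -4*t
732 + ((D(-6)*(-4*(-5)))/((1095/847)) + 185/1633) = 732 + (((-4*(-6))*(-4*(-5)))/((1095/847)) + 185/1633) = 732 + ((24*20)/((1095*(1/847))) + 185*(1/1633)) = 732 + (480/(1095/847) + 185/1633) = 732 + (480*(847/1095) + 185/1633) = 732 + (27104/73 + 185/1633) = 732 + 44274337/119209 = 131535325/119209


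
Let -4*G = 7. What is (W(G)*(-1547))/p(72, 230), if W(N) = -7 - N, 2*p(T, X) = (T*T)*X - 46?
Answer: 32487/2384548 ≈ 0.013624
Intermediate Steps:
G = -7/4 (G = -1/4*7 = -7/4 ≈ -1.7500)
p(T, X) = -23 + X*T**2/2 (p(T, X) = ((T*T)*X - 46)/2 = (T**2*X - 46)/2 = (X*T**2 - 46)/2 = (-46 + X*T**2)/2 = -23 + X*T**2/2)
(W(G)*(-1547))/p(72, 230) = ((-7 - 1*(-7/4))*(-1547))/(-23 + (1/2)*230*72**2) = ((-7 + 7/4)*(-1547))/(-23 + (1/2)*230*5184) = (-21/4*(-1547))/(-23 + 596160) = (32487/4)/596137 = (32487/4)*(1/596137) = 32487/2384548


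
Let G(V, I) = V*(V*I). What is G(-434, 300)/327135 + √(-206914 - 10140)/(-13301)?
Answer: 3767120/21809 - I*√217054/13301 ≈ 172.73 - 0.035027*I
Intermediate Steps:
G(V, I) = I*V² (G(V, I) = V*(I*V) = I*V²)
G(-434, 300)/327135 + √(-206914 - 10140)/(-13301) = (300*(-434)²)/327135 + √(-206914 - 10140)/(-13301) = (300*188356)*(1/327135) + √(-217054)*(-1/13301) = 56506800*(1/327135) + (I*√217054)*(-1/13301) = 3767120/21809 - I*√217054/13301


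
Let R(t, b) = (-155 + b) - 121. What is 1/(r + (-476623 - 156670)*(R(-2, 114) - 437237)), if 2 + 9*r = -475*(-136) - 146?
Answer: 3/831005196205 ≈ 3.6101e-12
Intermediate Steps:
R(t, b) = -276 + b
r = 21484/3 (r = -2/9 + (-475*(-136) - 146)/9 = -2/9 + (64600 - 146)/9 = -2/9 + (⅑)*64454 = -2/9 + 64454/9 = 21484/3 ≈ 7161.3)
1/(r + (-476623 - 156670)*(R(-2, 114) - 437237)) = 1/(21484/3 + (-476623 - 156670)*((-276 + 114) - 437237)) = 1/(21484/3 - 633293*(-162 - 437237)) = 1/(21484/3 - 633293*(-437399)) = 1/(21484/3 + 277001724907) = 1/(831005196205/3) = 3/831005196205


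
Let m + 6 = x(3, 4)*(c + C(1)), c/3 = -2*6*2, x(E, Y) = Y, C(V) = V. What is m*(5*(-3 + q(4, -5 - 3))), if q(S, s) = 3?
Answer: 0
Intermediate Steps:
c = -72 (c = 3*(-2*6*2) = 3*(-12*2) = 3*(-24) = -72)
m = -290 (m = -6 + 4*(-72 + 1) = -6 + 4*(-71) = -6 - 284 = -290)
m*(5*(-3 + q(4, -5 - 3))) = -1450*(-3 + 3) = -1450*0 = -290*0 = 0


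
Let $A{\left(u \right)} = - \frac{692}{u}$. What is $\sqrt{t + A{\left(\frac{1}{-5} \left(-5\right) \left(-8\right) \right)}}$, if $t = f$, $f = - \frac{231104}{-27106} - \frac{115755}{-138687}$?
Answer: $\frac{\sqrt{150521985649553078398}}{1253083274} \approx 9.7908$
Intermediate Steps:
$f = \frac{5864795913}{626541637}$ ($f = \left(-231104\right) \left(- \frac{1}{27106}\right) - - \frac{38585}{46229} = \frac{115552}{13553} + \frac{38585}{46229} = \frac{5864795913}{626541637} \approx 9.3606$)
$t = \frac{5864795913}{626541637} \approx 9.3606$
$\sqrt{t + A{\left(\frac{1}{-5} \left(-5\right) \left(-8\right) \right)}} = \sqrt{\frac{5864795913}{626541637} - \frac{692}{\frac{1}{-5} \left(-5\right) \left(-8\right)}} = \sqrt{\frac{5864795913}{626541637} - \frac{692}{\left(- \frac{1}{5}\right) \left(-5\right) \left(-8\right)}} = \sqrt{\frac{5864795913}{626541637} - \frac{692}{1 \left(-8\right)}} = \sqrt{\frac{5864795913}{626541637} - \frac{692}{-8}} = \sqrt{\frac{5864795913}{626541637} - - \frac{173}{2}} = \sqrt{\frac{5864795913}{626541637} + \frac{173}{2}} = \sqrt{\frac{120121295027}{1253083274}} = \frac{\sqrt{150521985649553078398}}{1253083274}$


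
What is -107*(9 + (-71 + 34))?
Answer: 2996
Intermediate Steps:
-107*(9 + (-71 + 34)) = -107*(9 - 37) = -107*(-28) = 2996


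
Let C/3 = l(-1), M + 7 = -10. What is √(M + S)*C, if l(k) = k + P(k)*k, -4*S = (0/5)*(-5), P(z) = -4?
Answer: 9*I*√17 ≈ 37.108*I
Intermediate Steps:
M = -17 (M = -7 - 10 = -17)
S = 0 (S = -0/5*(-5)/4 = -0*(⅕)*(-5)/4 = -0*(-5) = -¼*0 = 0)
l(k) = -3*k (l(k) = k - 4*k = -3*k)
C = 9 (C = 3*(-3*(-1)) = 3*3 = 9)
√(M + S)*C = √(-17 + 0)*9 = √(-17)*9 = (I*√17)*9 = 9*I*√17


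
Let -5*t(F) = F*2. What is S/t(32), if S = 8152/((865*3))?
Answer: -1019/4152 ≈ -0.24542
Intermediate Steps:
t(F) = -2*F/5 (t(F) = -F*2/5 = -2*F/5)
S = 8152/2595 ≈ 3.1414
S/t(32) = 8152/(2595*((-2/5*32))) = 8152/(2595*(-64/5)) = (8152/2595)*(-5/64) = -1019/4152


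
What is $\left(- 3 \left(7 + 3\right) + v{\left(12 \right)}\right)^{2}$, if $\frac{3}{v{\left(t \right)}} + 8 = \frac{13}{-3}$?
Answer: $\frac{1252161}{1369} \approx 914.65$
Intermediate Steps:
$v{\left(t \right)} = - \frac{9}{37}$ ($v{\left(t \right)} = \frac{3}{-8 + \frac{13}{-3}} = \frac{3}{-8 + 13 \left(- \frac{1}{3}\right)} = \frac{3}{-8 - \frac{13}{3}} = \frac{3}{- \frac{37}{3}} = 3 \left(- \frac{3}{37}\right) = - \frac{9}{37}$)
$\left(- 3 \left(7 + 3\right) + v{\left(12 \right)}\right)^{2} = \left(- 3 \left(7 + 3\right) - \frac{9}{37}\right)^{2} = \left(\left(-3\right) 10 - \frac{9}{37}\right)^{2} = \left(-30 - \frac{9}{37}\right)^{2} = \left(- \frac{1119}{37}\right)^{2} = \frac{1252161}{1369}$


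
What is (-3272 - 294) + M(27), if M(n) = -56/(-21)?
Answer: -10690/3 ≈ -3563.3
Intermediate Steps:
M(n) = 8/3 (M(n) = -56*(-1/21) = 8/3)
(-3272 - 294) + M(27) = (-3272 - 294) + 8/3 = -3566 + 8/3 = -10690/3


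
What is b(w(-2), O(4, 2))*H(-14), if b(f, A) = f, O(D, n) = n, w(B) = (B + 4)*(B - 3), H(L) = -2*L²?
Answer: 3920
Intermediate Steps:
w(B) = (-3 + B)*(4 + B) (w(B) = (4 + B)*(-3 + B) = (-3 + B)*(4 + B))
b(w(-2), O(4, 2))*H(-14) = (-12 - 2 + (-2)²)*(-2*(-14)²) = (-12 - 2 + 4)*(-2*196) = -10*(-392) = 3920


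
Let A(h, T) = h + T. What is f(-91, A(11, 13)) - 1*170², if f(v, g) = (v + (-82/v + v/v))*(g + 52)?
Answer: -3246108/91 ≈ -35672.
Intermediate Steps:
A(h, T) = T + h
f(v, g) = (52 + g)*(1 + v - 82/v) (f(v, g) = (v + (-82/v + 1))*(52 + g) = (v + (1 - 82/v))*(52 + g) = (1 + v - 82/v)*(52 + g) = (52 + g)*(1 + v - 82/v))
f(-91, A(11, 13)) - 1*170² = (-4264 - 82*(13 + 11) - 91*(52 + (13 + 11) + 52*(-91) + (13 + 11)*(-91)))/(-91) - 1*170² = -(-4264 - 82*24 - 91*(52 + 24 - 4732 + 24*(-91)))/91 - 1*28900 = -(-4264 - 1968 - 91*(52 + 24 - 4732 - 2184))/91 - 28900 = -(-4264 - 1968 - 91*(-6840))/91 - 28900 = -(-4264 - 1968 + 622440)/91 - 28900 = -1/91*616208 - 28900 = -616208/91 - 28900 = -3246108/91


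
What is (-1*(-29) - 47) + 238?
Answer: 220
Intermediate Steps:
(-1*(-29) - 47) + 238 = (29 - 47) + 238 = -18 + 238 = 220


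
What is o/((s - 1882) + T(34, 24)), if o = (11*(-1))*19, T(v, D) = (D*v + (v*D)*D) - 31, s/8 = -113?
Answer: -209/17583 ≈ -0.011886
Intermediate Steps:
s = -904 (s = 8*(-113) = -904)
T(v, D) = -31 + D*v + v*D² (T(v, D) = (D*v + (D*v)*D) - 31 = (D*v + v*D²) - 31 = -31 + D*v + v*D²)
o = -209 (o = -11*19 = -209)
o/((s - 1882) + T(34, 24)) = -209/((-904 - 1882) + (-31 + 24*34 + 34*24²)) = -209/(-2786 + (-31 + 816 + 34*576)) = -209/(-2786 + (-31 + 816 + 19584)) = -209/(-2786 + 20369) = -209/17583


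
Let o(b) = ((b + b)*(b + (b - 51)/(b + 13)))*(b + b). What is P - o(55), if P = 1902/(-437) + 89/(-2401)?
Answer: -11883316862315/17837029 ≈ -6.6622e+5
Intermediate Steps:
P = -4605595/1049237 (P = 1902*(-1/437) + 89*(-1/2401) = -1902/437 - 89/2401 = -4605595/1049237 ≈ -4.3895)
o(b) = 4*b²*(b + (-51 + b)/(13 + b)) (o(b) = ((2*b)*(b + (-51 + b)/(13 + b)))*(2*b) = (2*b*(b + (-51 + b)/(13 + b)))*(2*b) = 4*b²*(b + (-51 + b)/(13 + b)))
P - o(55) = -4605595/1049237 - 4*55²*(-51 + 55² + 14*55)/(13 + 55) = -4605595/1049237 - 4*3025*(-51 + 3025 + 770)/68 = -4605595/1049237 - 4*3025*3744/68 = -4605595/1049237 - 1*11325600/17 = -4605595/1049237 - 11325600/17 = -11883316862315/17837029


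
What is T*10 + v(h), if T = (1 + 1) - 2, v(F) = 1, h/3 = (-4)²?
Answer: 1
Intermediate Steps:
h = 48 (h = 3*(-4)² = 3*16 = 48)
T = 0 (T = 2 - 2 = 0)
T*10 + v(h) = 0*10 + 1 = 0 + 1 = 1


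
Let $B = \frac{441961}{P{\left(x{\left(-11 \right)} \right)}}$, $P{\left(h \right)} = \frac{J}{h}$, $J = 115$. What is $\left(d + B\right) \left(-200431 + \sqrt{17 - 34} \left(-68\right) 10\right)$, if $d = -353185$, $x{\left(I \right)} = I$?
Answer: $\frac{9115170151626}{115} + \frac{6184987056 i \sqrt{17}}{23} \approx 7.9262 \cdot 10^{10} + 1.1088 \cdot 10^{9} i$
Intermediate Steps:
$P{\left(h \right)} = \frac{115}{h}$
$B = - \frac{4861571}{115}$ ($B = \frac{441961}{115 \frac{1}{-11}} = \frac{441961}{115 \left(- \frac{1}{11}\right)} = \frac{441961}{- \frac{115}{11}} = 441961 \left(- \frac{11}{115}\right) = - \frac{4861571}{115} \approx -42275.0$)
$\left(d + B\right) \left(-200431 + \sqrt{17 - 34} \left(-68\right) 10\right) = \left(-353185 - \frac{4861571}{115}\right) \left(-200431 + \sqrt{17 - 34} \left(-68\right) 10\right) = - \frac{45477846 \left(-200431 + \sqrt{-17} \left(-68\right) 10\right)}{115} = - \frac{45477846 \left(-200431 + i \sqrt{17} \left(-68\right) 10\right)}{115} = - \frac{45477846 \left(-200431 + - 68 i \sqrt{17} \cdot 10\right)}{115} = - \frac{45477846 \left(-200431 - 680 i \sqrt{17}\right)}{115} = \frac{9115170151626}{115} + \frac{6184987056 i \sqrt{17}}{23}$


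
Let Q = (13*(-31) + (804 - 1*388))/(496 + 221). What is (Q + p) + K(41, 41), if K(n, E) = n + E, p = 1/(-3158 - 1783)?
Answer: 96854890/1180899 ≈ 82.018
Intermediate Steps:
p = -1/4941 (p = 1/(-4941) = -1/4941 ≈ -0.00020239)
K(n, E) = E + n
Q = 13/717 (Q = (-403 + (804 - 388))/717 = (-403 + 416)*(1/717) = 13*(1/717) = 13/717 ≈ 0.018131)
(Q + p) + K(41, 41) = (13/717 - 1/4941) + (41 + 41) = 21172/1180899 + 82 = 96854890/1180899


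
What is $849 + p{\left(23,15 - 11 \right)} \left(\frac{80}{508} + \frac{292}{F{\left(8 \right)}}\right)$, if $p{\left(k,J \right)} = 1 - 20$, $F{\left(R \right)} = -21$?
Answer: $\frac{2960899}{2667} \approx 1110.2$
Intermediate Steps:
$p{\left(k,J \right)} = -19$ ($p{\left(k,J \right)} = 1 - 20 = -19$)
$849 + p{\left(23,15 - 11 \right)} \left(\frac{80}{508} + \frac{292}{F{\left(8 \right)}}\right) = 849 - 19 \left(\frac{80}{508} + \frac{292}{-21}\right) = 849 - 19 \left(80 \cdot \frac{1}{508} + 292 \left(- \frac{1}{21}\right)\right) = 849 - 19 \left(\frac{20}{127} - \frac{292}{21}\right) = 849 - - \frac{696616}{2667} = 849 + \frac{696616}{2667} = \frac{2960899}{2667}$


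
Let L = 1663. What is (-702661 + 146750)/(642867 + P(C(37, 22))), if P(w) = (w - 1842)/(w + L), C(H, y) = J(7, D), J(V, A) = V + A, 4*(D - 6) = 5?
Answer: -3729606899/4312987392 ≈ -0.86474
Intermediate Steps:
D = 29/4 (D = 6 + (¼)*5 = 6 + 5/4 = 29/4 ≈ 7.2500)
J(V, A) = A + V
C(H, y) = 57/4 (C(H, y) = 29/4 + 7 = 57/4)
P(w) = (-1842 + w)/(1663 + w) (P(w) = (w - 1842)/(w + 1663) = (-1842 + w)/(1663 + w))
(-702661 + 146750)/(642867 + P(C(37, 22))) = (-702661 + 146750)/(642867 + (-1842 + 57/4)/(1663 + 57/4)) = -555911/(642867 - 7311/4/(6709/4)) = -555911/(642867 + (4/6709)*(-7311/4)) = -555911/(642867 - 7311/6709) = -555911/4312987392/6709 = -555911*6709/4312987392 = -3729606899/4312987392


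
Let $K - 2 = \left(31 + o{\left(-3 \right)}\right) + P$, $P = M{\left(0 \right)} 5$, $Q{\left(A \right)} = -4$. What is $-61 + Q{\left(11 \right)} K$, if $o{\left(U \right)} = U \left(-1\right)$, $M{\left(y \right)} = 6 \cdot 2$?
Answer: $-445$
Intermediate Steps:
$M{\left(y \right)} = 12$
$o{\left(U \right)} = - U$
$P = 60$ ($P = 12 \cdot 5 = 60$)
$K = 96$ ($K = 2 + \left(\left(31 - -3\right) + 60\right) = 2 + \left(\left(31 + 3\right) + 60\right) = 2 + \left(34 + 60\right) = 2 + 94 = 96$)
$-61 + Q{\left(11 \right)} K = -61 - 384 = -445$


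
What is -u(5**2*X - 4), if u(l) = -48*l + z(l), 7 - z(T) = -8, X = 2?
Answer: 2193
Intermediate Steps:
z(T) = 15 (z(T) = 7 - 1*(-8) = 7 + 8 = 15)
u(l) = 15 - 48*l (u(l) = -48*l + 15 = 15 - 48*l)
-u(5**2*X - 4) = -(15 - 48*(5**2*2 - 4)) = -(15 - 48*(25*2 - 4)) = -(15 - 48*(50 - 4)) = -(15 - 48*46) = -(15 - 2208) = -1*(-2193) = 2193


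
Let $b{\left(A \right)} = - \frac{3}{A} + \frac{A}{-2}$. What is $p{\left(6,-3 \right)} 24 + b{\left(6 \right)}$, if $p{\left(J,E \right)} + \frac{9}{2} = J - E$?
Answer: $\frac{209}{2} \approx 104.5$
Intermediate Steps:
$p{\left(J,E \right)} = - \frac{9}{2} + J - E$ ($p{\left(J,E \right)} = - \frac{9}{2} - \left(E - J\right) = - \frac{9}{2} + J - E$)
$b{\left(A \right)} = - \frac{3}{A} - \frac{A}{2}$ ($b{\left(A \right)} = - \frac{3}{A} + A \left(- \frac{1}{2}\right) = - \frac{3}{A} - \frac{A}{2}$)
$p{\left(6,-3 \right)} 24 + b{\left(6 \right)} = \left(- \frac{9}{2} + 6 - -3\right) 24 - \left(3 + \frac{3}{6}\right) = \left(- \frac{9}{2} + 6 + 3\right) 24 - \frac{7}{2} = \frac{9}{2} \cdot 24 - \frac{7}{2} = 108 - \frac{7}{2} = \frac{209}{2}$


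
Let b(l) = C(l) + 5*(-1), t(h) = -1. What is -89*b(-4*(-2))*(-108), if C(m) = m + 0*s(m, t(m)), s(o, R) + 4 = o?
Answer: 28836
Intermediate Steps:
s(o, R) = -4 + o
C(m) = m (C(m) = m + 0*(-4 + m) = m + 0 = m)
b(l) = -5 + l (b(l) = l + 5*(-1) = l - 5 = -5 + l)
-89*b(-4*(-2))*(-108) = -89*(-5 - 4*(-2))*(-108) = -89*(-5 + 8)*(-108) = -89*3*(-108) = -267*(-108) = 28836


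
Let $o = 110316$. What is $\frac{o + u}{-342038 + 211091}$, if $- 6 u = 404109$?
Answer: $- \frac{28643}{87298} \approx -0.32811$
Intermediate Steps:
$u = - \frac{134703}{2}$ ($u = \left(- \frac{1}{6}\right) 404109 = - \frac{134703}{2} \approx -67352.0$)
$\frac{o + u}{-342038 + 211091} = \frac{110316 - \frac{134703}{2}}{-342038 + 211091} = \frac{85929}{2 \left(-130947\right)} = \frac{85929}{2} \left(- \frac{1}{130947}\right) = - \frac{28643}{87298}$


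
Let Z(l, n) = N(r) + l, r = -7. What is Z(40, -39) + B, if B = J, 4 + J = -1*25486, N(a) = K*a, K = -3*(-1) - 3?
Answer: -25450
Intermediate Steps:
K = 0 (K = 3 - 3 = 0)
N(a) = 0 (N(a) = 0*a = 0)
J = -25490 (J = -4 - 1*25486 = -4 - 25486 = -25490)
Z(l, n) = l (Z(l, n) = 0 + l = l)
B = -25490
Z(40, -39) + B = 40 - 25490 = -25450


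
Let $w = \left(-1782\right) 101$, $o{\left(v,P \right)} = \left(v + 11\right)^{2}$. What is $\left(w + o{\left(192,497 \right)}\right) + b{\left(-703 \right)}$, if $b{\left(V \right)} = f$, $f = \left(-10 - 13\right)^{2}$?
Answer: $-138244$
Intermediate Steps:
$f = 529$ ($f = \left(-23\right)^{2} = 529$)
$b{\left(V \right)} = 529$
$o{\left(v,P \right)} = \left(11 + v\right)^{2}$
$w = -179982$
$\left(w + o{\left(192,497 \right)}\right) + b{\left(-703 \right)} = \left(-179982 + \left(11 + 192\right)^{2}\right) + 529 = \left(-179982 + 203^{2}\right) + 529 = \left(-179982 + 41209\right) + 529 = -138773 + 529 = -138244$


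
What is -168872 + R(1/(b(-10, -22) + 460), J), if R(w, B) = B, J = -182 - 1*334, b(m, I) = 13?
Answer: -169388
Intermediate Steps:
J = -516 (J = -182 - 334 = -516)
-168872 + R(1/(b(-10, -22) + 460), J) = -168872 - 516 = -169388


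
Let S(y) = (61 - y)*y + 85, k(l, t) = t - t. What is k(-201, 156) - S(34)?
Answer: -1003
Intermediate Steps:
k(l, t) = 0
S(y) = 85 + y*(61 - y) (S(y) = y*(61 - y) + 85 = 85 + y*(61 - y))
k(-201, 156) - S(34) = 0 - (85 - 1*34**2 + 61*34) = 0 - (85 - 1*1156 + 2074) = 0 - (85 - 1156 + 2074) = 0 - 1*1003 = 0 - 1003 = -1003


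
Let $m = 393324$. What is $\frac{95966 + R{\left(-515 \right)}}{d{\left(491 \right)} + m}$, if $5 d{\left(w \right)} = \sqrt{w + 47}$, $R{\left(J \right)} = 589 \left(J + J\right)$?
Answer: $- \frac{2510901751200}{1933797111931} + \frac{1276760 \sqrt{538}}{1933797111931} \approx -1.2984$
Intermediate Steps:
$R{\left(J \right)} = 1178 J$ ($R{\left(J \right)} = 589 \cdot 2 J = 1178 J$)
$d{\left(w \right)} = \frac{\sqrt{47 + w}}{5}$ ($d{\left(w \right)} = \frac{\sqrt{w + 47}}{5} = \frac{\sqrt{47 + w}}{5}$)
$\frac{95966 + R{\left(-515 \right)}}{d{\left(491 \right)} + m} = \frac{95966 + 1178 \left(-515\right)}{\frac{\sqrt{47 + 491}}{5} + 393324} = \frac{95966 - 606670}{\frac{\sqrt{538}}{5} + 393324} = - \frac{510704}{393324 + \frac{\sqrt{538}}{5}}$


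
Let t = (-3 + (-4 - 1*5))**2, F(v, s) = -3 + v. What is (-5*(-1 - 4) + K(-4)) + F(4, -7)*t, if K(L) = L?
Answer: 165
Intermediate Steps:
t = 144 (t = (-3 + (-4 - 5))**2 = (-3 - 9)**2 = (-12)**2 = 144)
(-5*(-1 - 4) + K(-4)) + F(4, -7)*t = (-5*(-1 - 4) - 4) + (-3 + 4)*144 = (-5*(-5) - 4) + 1*144 = (25 - 4) + 144 = 21 + 144 = 165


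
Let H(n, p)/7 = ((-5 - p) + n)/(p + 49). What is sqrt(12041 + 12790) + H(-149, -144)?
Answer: 14/19 + 3*sqrt(2759) ≈ 158.32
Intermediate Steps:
H(n, p) = 7*(-5 + n - p)/(49 + p) (H(n, p) = 7*(((-5 - p) + n)/(p + 49)) = 7*((-5 + n - p)/(49 + p)) = 7*(-5 + n - p)/(49 + p))
sqrt(12041 + 12790) + H(-149, -144) = sqrt(12041 + 12790) + 7*(-5 - 149 - 1*(-144))/(49 - 144) = sqrt(24831) + 7*(-5 - 149 + 144)/(-95) = 3*sqrt(2759) + 7*(-1/95)*(-10) = 3*sqrt(2759) + 14/19 = 14/19 + 3*sqrt(2759)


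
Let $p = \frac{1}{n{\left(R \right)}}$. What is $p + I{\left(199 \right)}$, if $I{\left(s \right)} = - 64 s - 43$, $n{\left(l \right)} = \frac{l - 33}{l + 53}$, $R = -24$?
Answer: $- \frac{728432}{57} \approx -12780.0$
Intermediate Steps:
$n{\left(l \right)} = \frac{-33 + l}{53 + l}$
$p = - \frac{29}{57}$ ($p = \frac{1}{\frac{1}{53 - 24} \left(-33 - 24\right)} = \frac{1}{\frac{1}{29} \left(-57\right)} = \frac{1}{- \frac{57}{29}} = - \frac{29}{57} \approx -0.50877$)
$I{\left(s \right)} = -43 - 64 s$
$p + I{\left(199 \right)} = - \frac{29}{57} - 12779 = - \frac{728432}{57}$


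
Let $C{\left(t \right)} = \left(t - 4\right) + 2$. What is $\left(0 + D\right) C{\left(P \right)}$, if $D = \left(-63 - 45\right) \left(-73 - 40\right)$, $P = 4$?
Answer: $24408$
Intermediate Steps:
$C{\left(t \right)} = -2 + t$ ($C{\left(t \right)} = \left(-4 + t\right) + 2 = -2 + t$)
$D = 12204$ ($D = \left(-108\right) \left(-113\right) = 12204$)
$\left(0 + D\right) C{\left(P \right)} = \left(0 + 12204\right) \left(-2 + 4\right) = 12204 \cdot 2 = 24408$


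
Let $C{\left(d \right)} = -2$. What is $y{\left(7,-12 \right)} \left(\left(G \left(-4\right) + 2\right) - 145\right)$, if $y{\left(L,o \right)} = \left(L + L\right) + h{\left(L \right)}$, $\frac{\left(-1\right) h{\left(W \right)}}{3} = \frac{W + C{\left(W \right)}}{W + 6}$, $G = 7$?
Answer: $- \frac{28557}{13} \approx -2196.7$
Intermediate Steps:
$h{\left(W \right)} = - \frac{3 \left(-2 + W\right)}{6 + W}$ ($h{\left(W \right)} = - 3 \frac{W - 2}{W + 6} = - 3 \frac{-2 + W}{6 + W} = - \frac{3 \left(-2 + W\right)}{6 + W}$)
$y{\left(L,o \right)} = 2 L + \frac{3 \left(2 - L\right)}{6 + L}$ ($y{\left(L,o \right)} = \left(L + L\right) + \frac{3 \left(2 - L\right)}{6 + L} = 2 L + \frac{3 \left(2 - L\right)}{6 + L}$)
$y{\left(7,-12 \right)} \left(\left(G \left(-4\right) + 2\right) - 145\right) = \frac{6 + 2 \cdot 7^{2} + 9 \cdot 7}{6 + 7} \left(\left(7 \left(-4\right) + 2\right) - 145\right) = \frac{6 + 2 \cdot 49 + 63}{13} \left(\left(-28 + 2\right) - 145\right) = \frac{6 + 98 + 63}{13} \left(-26 - 145\right) = \frac{1}{13} \cdot 167 \left(-171\right) = \frac{167}{13} \left(-171\right) = - \frac{28557}{13}$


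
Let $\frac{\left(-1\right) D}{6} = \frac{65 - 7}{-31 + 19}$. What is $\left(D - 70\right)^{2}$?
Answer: $1681$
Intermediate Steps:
$D = 29$ ($D = - 6 \frac{65 - 7}{-31 + 19} = - 6 \frac{58}{-12} = - 6 \cdot 58 \left(- \frac{1}{12}\right) = \left(-6\right) \left(- \frac{29}{6}\right) = 29$)
$\left(D - 70\right)^{2} = \left(29 - 70\right)^{2} = \left(-41\right)^{2} = 1681$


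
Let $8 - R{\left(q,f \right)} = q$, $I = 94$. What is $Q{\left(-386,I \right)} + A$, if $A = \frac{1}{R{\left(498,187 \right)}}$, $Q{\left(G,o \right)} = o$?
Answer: $\frac{46059}{490} \approx 93.998$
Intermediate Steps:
$R{\left(q,f \right)} = 8 - q$
$A = - \frac{1}{490}$ ($A = \frac{1}{8 - 498} = \frac{1}{-490} = - \frac{1}{490} \approx -0.0020408$)
$Q{\left(-386,I \right)} + A = 94 - \frac{1}{490} = \frac{46059}{490}$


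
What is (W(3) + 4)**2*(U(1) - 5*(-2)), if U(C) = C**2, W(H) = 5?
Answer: 891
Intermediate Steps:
(W(3) + 4)**2*(U(1) - 5*(-2)) = (5 + 4)**2*(1**2 - 5*(-2)) = 9**2*(1 + 10) = 81*11 = 891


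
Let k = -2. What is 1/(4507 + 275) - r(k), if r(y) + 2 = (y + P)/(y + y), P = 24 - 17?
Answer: 31085/9564 ≈ 3.2502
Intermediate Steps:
P = 7
r(y) = -2 + (7 + y)/(2*y) (r(y) = -2 + (y + 7)/(y + y) = -2 + (7 + y)/((2*y)) = -2 + (7 + y)*(1/(2*y)) = -2 + (7 + y)/(2*y))
1/(4507 + 275) - r(k) = 1/(4507 + 275) - (7 - 3*(-2))/(2*(-2)) = 1/4782 - (-1)*(7 + 6)/(2*2) = 1/4782 - (-1)*13/(2*2) = 1/4782 - 1*(-13/4) = 1/4782 + 13/4 = 31085/9564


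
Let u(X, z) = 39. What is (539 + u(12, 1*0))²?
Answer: 334084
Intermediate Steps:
(539 + u(12, 1*0))² = (539 + 39)² = 578² = 334084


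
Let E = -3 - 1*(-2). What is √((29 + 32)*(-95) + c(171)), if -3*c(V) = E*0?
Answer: I*√5795 ≈ 76.125*I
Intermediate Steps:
E = -1 (E = -3 + 2 = -1)
c(V) = 0 (c(V) = -(-1)*0/3 = -⅓*0 = 0)
√((29 + 32)*(-95) + c(171)) = √((29 + 32)*(-95) + 0) = √(61*(-95) + 0) = √(-5795 + 0) = √(-5795) = I*√5795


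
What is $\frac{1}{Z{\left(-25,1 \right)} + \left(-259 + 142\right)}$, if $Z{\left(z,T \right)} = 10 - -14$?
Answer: $- \frac{1}{93} \approx -0.010753$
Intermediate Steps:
$Z{\left(z,T \right)} = 24$ ($Z{\left(z,T \right)} = 10 + 14 = 24$)
$\frac{1}{Z{\left(-25,1 \right)} + \left(-259 + 142\right)} = \frac{1}{24 + \left(-259 + 142\right)} = \frac{1}{24 - 117} = \frac{1}{-93} = - \frac{1}{93}$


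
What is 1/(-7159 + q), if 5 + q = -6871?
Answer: -1/14035 ≈ -7.1250e-5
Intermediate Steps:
q = -6876 (q = -5 - 6871 = -6876)
1/(-7159 + q) = 1/(-7159 - 6876) = 1/(-14035) = -1/14035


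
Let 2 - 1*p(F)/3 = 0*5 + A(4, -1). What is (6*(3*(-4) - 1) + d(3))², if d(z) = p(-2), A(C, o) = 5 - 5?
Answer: 5184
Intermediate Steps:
A(C, o) = 0
p(F) = 6 (p(F) = 6 - 3*(0*5 + 0) = 6 - 3*(0 + 0) = 6 - 3*0 = 6 + 0 = 6)
d(z) = 6
(6*(3*(-4) - 1) + d(3))² = (6*(3*(-4) - 1) + 6)² = (6*(-12 - 1) + 6)² = (6*(-13) + 6)² = (-78 + 6)² = (-72)² = 5184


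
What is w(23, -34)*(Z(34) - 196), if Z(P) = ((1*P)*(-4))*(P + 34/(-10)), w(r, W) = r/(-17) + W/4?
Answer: 729898/17 ≈ 42935.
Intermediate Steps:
w(r, W) = -r/17 + W/4 (w(r, W) = r*(-1/17) + W*(¼) = -r/17 + W/4)
Z(P) = -4*P*(-17/5 + P) (Z(P) = (P*(-4))*(P + 34*(-⅒)) = (-4*P)*(P - 17/5) = (-4*P)*(-17/5 + P) = -4*P*(-17/5 + P))
w(23, -34)*(Z(34) - 196) = (-1/17*23 + (¼)*(-34))*((⅘)*34*(17 - 5*34) - 196) = (-23/17 - 17/2)*((⅘)*34*(17 - 170) - 196) = -335*((⅘)*34*(-153) - 196)/34 = -335*(-20808/5 - 196)/34 = -335/34*(-21788/5) = 729898/17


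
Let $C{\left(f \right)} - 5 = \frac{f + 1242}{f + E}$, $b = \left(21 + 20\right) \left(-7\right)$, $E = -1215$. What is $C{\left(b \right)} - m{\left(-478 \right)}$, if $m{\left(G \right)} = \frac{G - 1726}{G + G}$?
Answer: $\frac{739043}{358978} \approx 2.0587$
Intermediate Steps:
$b = -287$ ($b = 41 \left(-7\right) = -287$)
$m{\left(G \right)} = \frac{-1726 + G}{2 G}$
$C{\left(f \right)} = 5 + \frac{1242 + f}{-1215 + f}$ ($C{\left(f \right)} = 5 + \frac{f + 1242}{f - 1215} = 5 + \frac{1242 + f}{-1215 + f}$)
$C{\left(b \right)} - m{\left(-478 \right)} = \frac{3 \left(-1611 + 2 \left(-287\right)\right)}{-1215 - 287} - \frac{-1726 - 478}{2 \left(-478\right)} = \frac{3 \left(-1611 - 574\right)}{-1502} - \frac{1}{2} \left(- \frac{1}{478}\right) \left(-2204\right) = 3 \left(- \frac{1}{1502}\right) \left(-2185\right) - \frac{551}{239} = \frac{6555}{1502} - \frac{551}{239} = \frac{739043}{358978}$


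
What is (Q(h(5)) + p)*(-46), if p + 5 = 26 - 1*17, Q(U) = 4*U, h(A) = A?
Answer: -1104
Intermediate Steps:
p = 4 (p = -5 + (26 - 1*17) = -5 + (26 - 17) = -5 + 9 = 4)
(Q(h(5)) + p)*(-46) = (4*5 + 4)*(-46) = (20 + 4)*(-46) = 24*(-46) = -1104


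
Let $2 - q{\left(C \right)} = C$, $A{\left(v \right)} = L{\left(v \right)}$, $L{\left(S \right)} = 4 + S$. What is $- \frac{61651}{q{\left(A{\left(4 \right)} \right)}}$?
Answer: $\frac{61651}{6} \approx 10275.0$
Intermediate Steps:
$A{\left(v \right)} = 4 + v$
$q{\left(C \right)} = 2 - C$
$- \frac{61651}{q{\left(A{\left(4 \right)} \right)}} = - \frac{61651}{2 - \left(4 + 4\right)} = - \frac{61651}{2 - 8} = - \frac{61651}{-6} = \left(-61651\right) \left(- \frac{1}{6}\right) = \frac{61651}{6}$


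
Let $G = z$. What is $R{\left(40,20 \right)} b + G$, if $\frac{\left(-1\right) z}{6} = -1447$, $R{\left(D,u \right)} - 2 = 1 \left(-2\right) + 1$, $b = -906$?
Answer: $7776$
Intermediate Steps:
$R{\left(D,u \right)} = 1$ ($R{\left(D,u \right)} = 2 + \left(1 \left(-2\right) + 1\right) = 2 + \left(-2 + 1\right) = 2 - 1 = 1$)
$z = 8682$ ($z = \left(-6\right) \left(-1447\right) = 8682$)
$G = 8682$
$R{\left(40,20 \right)} b + G = 1 \left(-906\right) + 8682 = -906 + 8682 = 7776$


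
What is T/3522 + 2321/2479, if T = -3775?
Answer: -1183663/8731038 ≈ -0.13557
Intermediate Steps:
T/3522 + 2321/2479 = -3775/3522 + 2321/2479 = -1183663/8731038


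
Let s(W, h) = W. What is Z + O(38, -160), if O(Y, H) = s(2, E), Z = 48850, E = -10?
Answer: 48852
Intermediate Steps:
O(Y, H) = 2
Z + O(38, -160) = 48850 + 2 = 48852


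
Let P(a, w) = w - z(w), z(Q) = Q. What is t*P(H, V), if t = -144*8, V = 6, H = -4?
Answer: 0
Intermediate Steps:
t = -1152
P(a, w) = 0 (P(a, w) = w - w = 0)
t*P(H, V) = -1152*0 = 0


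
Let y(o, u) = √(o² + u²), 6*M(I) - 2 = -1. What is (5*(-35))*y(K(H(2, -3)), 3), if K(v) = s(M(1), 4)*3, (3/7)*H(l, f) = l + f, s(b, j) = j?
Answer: -525*√17 ≈ -2164.6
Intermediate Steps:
M(I) = ⅙ (M(I) = ⅓ + (⅙)*(-1) = ⅓ - ⅙ = ⅙)
H(l, f) = 7*f/3 + 7*l/3 (H(l, f) = 7*(l + f)/3 = 7*(f + l)/3 = 7*f/3 + 7*l/3)
K(v) = 12 (K(v) = 4*3 = 12)
(5*(-35))*y(K(H(2, -3)), 3) = (5*(-35))*√(12² + 3²) = -175*√(144 + 9) = -525*√17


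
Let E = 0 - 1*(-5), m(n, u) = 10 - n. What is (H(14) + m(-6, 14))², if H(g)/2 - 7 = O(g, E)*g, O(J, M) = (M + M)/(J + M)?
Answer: 722500/361 ≈ 2001.4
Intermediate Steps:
E = 5 (E = 0 + 5 = 5)
O(J, M) = 2*M/(J + M) (O(J, M) = (2*M)/(J + M) = 2*M/(J + M))
H(g) = 14 + 20*g/(5 + g) (H(g) = 14 + 2*((2*5/(g + 5))*g) = 14 + 2*((2*5/(5 + g))*g) = 14 + 2*((10/(5 + g))*g) = 14 + 2*(10*g/(5 + g)) = 14 + 20*g/(5 + g))
(H(14) + m(-6, 14))² = (2*(35 + 17*14)/(5 + 14) + (10 - 1*(-6)))² = (2*(35 + 238)/19 + (10 + 6))² = (2*(1/19)*273 + 16)² = (546/19 + 16)² = (850/19)² = 722500/361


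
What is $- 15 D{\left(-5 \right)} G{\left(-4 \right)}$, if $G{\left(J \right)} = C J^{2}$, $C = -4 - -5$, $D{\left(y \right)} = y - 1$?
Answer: $1440$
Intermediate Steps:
$D{\left(y \right)} = -1 + y$
$C = 1$ ($C = -4 + 5 = 1$)
$G{\left(J \right)} = J^{2}$ ($G{\left(J \right)} = 1 J^{2} = J^{2}$)
$- 15 D{\left(-5 \right)} G{\left(-4 \right)} = - 15 \left(-1 - 5\right) \left(-4\right)^{2} = \left(-15\right) \left(-6\right) 16 = 90 \cdot 16 = 1440$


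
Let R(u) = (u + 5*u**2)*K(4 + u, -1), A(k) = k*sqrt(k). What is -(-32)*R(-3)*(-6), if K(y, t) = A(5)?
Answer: -40320*sqrt(5) ≈ -90158.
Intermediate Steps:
A(k) = k**(3/2)
K(y, t) = 5*sqrt(5) (K(y, t) = 5**(3/2) = 5*sqrt(5))
R(u) = 5*sqrt(5)*(u + 5*u**2) (R(u) = (u + 5*u**2)*(5*sqrt(5)) = 5*sqrt(5)*(u + 5*u**2))
-(-32)*R(-3)*(-6) = -(-32)*5*(-3)*sqrt(5)*(1 + 5*(-3))*(-6) = -(-32)*5*(-3)*sqrt(5)*(1 - 15)*(-6) = -(-32)*5*(-3)*sqrt(5)*(-14)*(-6) = -(-32)*210*sqrt(5)*(-6) = -(-6720)*sqrt(5)*(-6) = (6720*sqrt(5))*(-6) = -40320*sqrt(5)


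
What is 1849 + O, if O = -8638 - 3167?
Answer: -9956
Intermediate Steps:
O = -11805
1849 + O = 1849 - 11805 = -9956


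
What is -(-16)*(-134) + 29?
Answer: -2115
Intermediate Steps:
-(-16)*(-134) + 29 = -16*134 + 29 = -2144 + 29 = -2115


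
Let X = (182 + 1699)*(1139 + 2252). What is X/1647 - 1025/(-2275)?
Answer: 64500932/16653 ≈ 3873.2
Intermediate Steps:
X = 6378471 (X = 1881*3391 = 6378471)
X/1647 - 1025/(-2275) = 6378471/1647 - 1025/(-2275) = 6378471*(1/1647) - 1025*(-1/2275) = 708719/183 + 41/91 = 64500932/16653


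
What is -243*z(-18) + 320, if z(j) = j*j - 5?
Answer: -77197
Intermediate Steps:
z(j) = -5 + j**2 (z(j) = j**2 - 5 = -5 + j**2)
-243*z(-18) + 320 = -243*(-5 + (-18)**2) + 320 = -243*(-5 + 324) + 320 = -243*319 + 320 = -77517 + 320 = -77197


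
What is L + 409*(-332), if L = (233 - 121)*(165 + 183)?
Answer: -96812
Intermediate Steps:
L = 38976 (L = 112*348 = 38976)
L + 409*(-332) = 38976 + 409*(-332) = 38976 - 135788 = -96812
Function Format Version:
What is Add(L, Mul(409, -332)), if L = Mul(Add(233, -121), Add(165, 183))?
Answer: -96812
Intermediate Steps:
L = 38976 (L = Mul(112, 348) = 38976)
Add(L, Mul(409, -332)) = Add(38976, Mul(409, -332)) = Add(38976, -135788) = -96812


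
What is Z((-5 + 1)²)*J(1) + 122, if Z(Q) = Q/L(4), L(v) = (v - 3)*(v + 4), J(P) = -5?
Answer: 112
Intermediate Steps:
L(v) = (-3 + v)*(4 + v)
Z(Q) = Q/8 (Z(Q) = Q/(-12 + 4 + 4²) = Q/(-12 + 4 + 16) = Q/8)
Z((-5 + 1)²)*J(1) + 122 = ((-5 + 1)²/8)*(-5) + 122 = ((⅛)*(-4)²)*(-5) + 122 = ((⅛)*16)*(-5) + 122 = 2*(-5) + 122 = -10 + 122 = 112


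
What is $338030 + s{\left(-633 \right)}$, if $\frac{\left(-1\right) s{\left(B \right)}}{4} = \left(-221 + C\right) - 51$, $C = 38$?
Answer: $338966$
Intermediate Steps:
$s{\left(B \right)} = 936$ ($s{\left(B \right)} = - 4 \left(\left(-221 + 38\right) - 51\right) = - 4 \left(-183 - 51\right) = \left(-4\right) \left(-234\right) = 936$)
$338030 + s{\left(-633 \right)} = 338030 + 936 = 338966$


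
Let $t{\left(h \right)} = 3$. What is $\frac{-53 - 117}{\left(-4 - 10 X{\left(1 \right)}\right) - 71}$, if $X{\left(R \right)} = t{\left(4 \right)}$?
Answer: $\frac{34}{21} \approx 1.619$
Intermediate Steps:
$X{\left(R \right)} = 3$
$\frac{-53 - 117}{\left(-4 - 10 X{\left(1 \right)}\right) - 71} = \frac{-53 - 117}{\left(-4 - 30\right) - 71} = - \frac{170}{\left(-4 - 30\right) - 71} = - \frac{170}{-34 - 71} = - \frac{170}{-105} = \left(-170\right) \left(- \frac{1}{105}\right) = \frac{34}{21}$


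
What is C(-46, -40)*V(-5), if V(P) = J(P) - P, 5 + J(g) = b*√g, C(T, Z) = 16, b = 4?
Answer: 64*I*√5 ≈ 143.11*I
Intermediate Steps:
J(g) = -5 + 4*√g
V(P) = -5 - P + 4*√P (V(P) = (-5 + 4*√P) - P = -5 - P + 4*√P)
C(-46, -40)*V(-5) = 16*(-5 - 1*(-5) + 4*√(-5)) = 16*(-5 + 5 + 4*(I*√5)) = 16*(-5 + 5 + 4*I*√5) = 16*(4*I*√5) = 64*I*√5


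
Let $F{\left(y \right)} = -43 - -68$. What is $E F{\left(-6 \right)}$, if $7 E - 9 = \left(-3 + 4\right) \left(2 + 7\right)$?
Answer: $\frac{450}{7} \approx 64.286$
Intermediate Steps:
$F{\left(y \right)} = 25$ ($F{\left(y \right)} = -43 + 68 = 25$)
$E = \frac{18}{7}$ ($E = \frac{9}{7} + \frac{\left(-3 + 4\right) \left(2 + 7\right)}{7} = \frac{9}{7} + \frac{1 \cdot 9}{7} = \frac{9}{7} + \frac{1}{7} \cdot 9 = \frac{9}{7} + \frac{9}{7} = \frac{18}{7} \approx 2.5714$)
$E F{\left(-6 \right)} = \frac{18}{7} \cdot 25 = \frac{450}{7}$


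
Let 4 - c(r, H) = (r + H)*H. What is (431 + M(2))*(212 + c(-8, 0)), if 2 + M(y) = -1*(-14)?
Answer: 95688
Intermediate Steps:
c(r, H) = 4 - H*(H + r) (c(r, H) = 4 - (r + H)*H = 4 - (H + r)*H = 4 - H*(H + r))
M(y) = 12 (M(y) = -2 - 1*(-14) = -2 + 14 = 12)
(431 + M(2))*(212 + c(-8, 0)) = (431 + 12)*(212 + (4 - 1*0² - 1*0*(-8))) = 443*(212 + (4 - 1*0 + 0)) = 443*(212 + (4 + 0 + 0)) = 443*(212 + 4) = 443*216 = 95688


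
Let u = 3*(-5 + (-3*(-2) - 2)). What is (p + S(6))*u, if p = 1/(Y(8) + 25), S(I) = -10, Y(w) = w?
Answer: 329/11 ≈ 29.909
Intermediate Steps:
p = 1/33 (p = 1/(8 + 25) = 1/33 ≈ 0.030303)
u = -3 (u = 3*(-5 + (6 - 2)) = 3*(-5 + 4) = 3*(-1) = -3)
(p + S(6))*u = (1/33 - 10)*(-3) = -329/33*(-3) = 329/11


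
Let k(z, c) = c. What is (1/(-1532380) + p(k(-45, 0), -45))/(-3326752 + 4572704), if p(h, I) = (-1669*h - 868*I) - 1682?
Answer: 57277299639/1909271925760 ≈ 0.030000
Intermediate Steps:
p(h, I) = -1682 - 1669*h - 868*I
(1/(-1532380) + p(k(-45, 0), -45))/(-3326752 + 4572704) = (1/(-1532380) + (-1682 - 1669*0 - 868*(-45)))/(-3326752 + 4572704) = (-1/1532380 + (-1682 + 0 + 39060))/1245952 = (-1/1532380 + 37378)*(1/1245952) = (57277299639/1532380)*(1/1245952) = 57277299639/1909271925760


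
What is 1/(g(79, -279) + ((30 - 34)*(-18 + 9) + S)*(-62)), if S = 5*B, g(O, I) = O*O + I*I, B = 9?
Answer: 1/79060 ≈ 1.2649e-5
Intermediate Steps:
g(O, I) = I**2 + O**2 (g(O, I) = O**2 + I**2 = I**2 + O**2)
S = 45 (S = 5*9 = 45)
1/(g(79, -279) + ((30 - 34)*(-18 + 9) + S)*(-62)) = 1/(((-279)**2 + 79**2) + ((30 - 34)*(-18 + 9) + 45)*(-62)) = 1/((77841 + 6241) + (-4*(-9) + 45)*(-62)) = 1/(84082 + (36 + 45)*(-62)) = 1/(84082 + 81*(-62)) = 1/(84082 - 5022) = 1/79060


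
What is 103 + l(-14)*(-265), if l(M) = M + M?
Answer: 7523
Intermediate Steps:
l(M) = 2*M
103 + l(-14)*(-265) = 103 + (2*(-14))*(-265) = 103 - 28*(-265) = 103 + 7420 = 7523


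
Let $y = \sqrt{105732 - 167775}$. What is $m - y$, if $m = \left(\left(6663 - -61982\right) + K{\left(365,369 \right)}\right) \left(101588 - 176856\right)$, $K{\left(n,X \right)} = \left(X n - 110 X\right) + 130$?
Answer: $-12258899160 - i \sqrt{62043} \approx -1.2259 \cdot 10^{10} - 249.08 i$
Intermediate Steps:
$K{\left(n,X \right)} = 130 - 110 X + X n$ ($K{\left(n,X \right)} = \left(- 110 X + X n\right) + 130 = 130 - 110 X + X n$)
$m = -12258899160$ ($m = \left(\left(6663 - -61982\right) + \left(130 - 40590 + 369 \cdot 365\right)\right) \left(101588 - 176856\right) = \left(\left(6663 + 61982\right) + \left(130 - 40590 + 134685\right)\right) \left(-75268\right) = \left(68645 + 94225\right) \left(-75268\right) = 162870 \left(-75268\right) = -12258899160$)
$y = i \sqrt{62043}$ ($y = \sqrt{-62043} = i \sqrt{62043} \approx 249.08 i$)
$m - y = -12258899160 - i \sqrt{62043}$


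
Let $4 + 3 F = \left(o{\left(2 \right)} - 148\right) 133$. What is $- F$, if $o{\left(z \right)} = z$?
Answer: $6474$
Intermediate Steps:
$F = -6474$ ($F = - \frac{4}{3} + \frac{\left(2 - 148\right) 133}{3} = - \frac{4}{3} + \frac{\left(-146\right) 133}{3} = - \frac{4}{3} + \frac{1}{3} \left(-19418\right) = - \frac{4}{3} - \frac{19418}{3} = -6474$)
$- F = \left(-1\right) \left(-6474\right) = 6474$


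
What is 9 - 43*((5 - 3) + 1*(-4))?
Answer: 95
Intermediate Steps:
9 - 43*((5 - 3) + 1*(-4)) = 9 - 43*(2 - 4) = 9 - 43*(-2) = 9 + 86 = 95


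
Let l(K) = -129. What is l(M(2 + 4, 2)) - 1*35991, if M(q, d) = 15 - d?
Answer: -36120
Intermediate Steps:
l(M(2 + 4, 2)) - 1*35991 = -129 - 1*35991 = -129 - 35991 = -36120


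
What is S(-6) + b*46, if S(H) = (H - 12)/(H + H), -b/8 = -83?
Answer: 61091/2 ≈ 30546.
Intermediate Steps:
b = 664 (b = -8*(-83) = 664)
S(H) = (-12 + H)/(2*H) (S(H) = (-12 + H)/((2*H)) = (-12 + H)*(1/(2*H)) = (-12 + H)/(2*H))
S(-6) + b*46 = (1/2)*(-12 - 6)/(-6) + 664*46 = (1/2)*(-1/6)*(-18) + 30544 = 3/2 + 30544 = 61091/2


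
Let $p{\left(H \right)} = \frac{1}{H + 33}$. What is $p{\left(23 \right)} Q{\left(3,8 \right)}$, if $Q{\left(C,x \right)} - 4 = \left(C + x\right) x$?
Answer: $\frac{23}{14} \approx 1.6429$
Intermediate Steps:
$p{\left(H \right)} = \frac{1}{33 + H}$
$Q{\left(C,x \right)} = 4 + x \left(C + x\right)$ ($Q{\left(C,x \right)} = 4 + \left(C + x\right) x = 4 + x \left(C + x\right)$)
$p{\left(23 \right)} Q{\left(3,8 \right)} = \frac{4 + 8^{2} + 3 \cdot 8}{33 + 23} = \frac{4 + 64 + 24}{56} = \frac{1}{56} \cdot 92 = \frac{23}{14}$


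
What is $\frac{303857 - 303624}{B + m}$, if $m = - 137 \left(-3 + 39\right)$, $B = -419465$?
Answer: $- \frac{233}{424397} \approx -0.00054901$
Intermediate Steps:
$m = -4932$ ($m = \left(-137\right) 36 = -4932$)
$\frac{303857 - 303624}{B + m} = \frac{303857 - 303624}{-419465 - 4932} = \frac{233}{-424397} = 233 \left(- \frac{1}{424397}\right) = - \frac{233}{424397}$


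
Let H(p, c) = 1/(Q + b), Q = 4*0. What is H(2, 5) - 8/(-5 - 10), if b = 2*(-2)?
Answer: 17/60 ≈ 0.28333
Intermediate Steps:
b = -4
Q = 0
H(p, c) = -¼ (H(p, c) = 1/(0 - 4) = 1/(-4) = -¼)
H(2, 5) - 8/(-5 - 10) = -¼ - 8/(-5 - 10) = -¼ - 8/(-15) = -¼ - 8*(-1/15) = -¼ + 8/15 = 17/60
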